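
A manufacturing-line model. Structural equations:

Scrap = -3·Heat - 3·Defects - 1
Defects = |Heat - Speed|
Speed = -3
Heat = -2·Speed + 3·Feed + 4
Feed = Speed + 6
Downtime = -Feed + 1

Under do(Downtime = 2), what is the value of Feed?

do(Downtime=2) replaces the equation Downtime = -Feed + 1 with the constant Downtime = 2.
Feed is not downstream of the intervention, so its value is determined by the original equations.
Feed = Speed + 6  [with Speed=-3]  = 3

3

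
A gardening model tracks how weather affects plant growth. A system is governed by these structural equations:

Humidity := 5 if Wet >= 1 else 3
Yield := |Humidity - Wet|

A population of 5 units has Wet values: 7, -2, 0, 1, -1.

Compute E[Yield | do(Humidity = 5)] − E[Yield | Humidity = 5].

1.8

The intervention sets Humidity=5 in all 5 units regardless of Wet. Recomputing Yield per unit gives 2, 7, 5, 4, 6; average 4.8.
Conditioning on Humidity=5 selects the 2 unit(s) with Wet ∈ {7, 1}. Their Yield values: 2, 4. Mean = 3.
Difference = 4.8 − 3 = 1.8.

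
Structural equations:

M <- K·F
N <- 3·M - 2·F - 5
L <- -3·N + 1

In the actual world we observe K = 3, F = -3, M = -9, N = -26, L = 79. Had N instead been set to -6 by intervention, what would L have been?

19

Intervening sets N = -6 and removes its equation (N <- 3·M - 2·F - 5).
L = -3·N + 1  [with N=-6]  = 19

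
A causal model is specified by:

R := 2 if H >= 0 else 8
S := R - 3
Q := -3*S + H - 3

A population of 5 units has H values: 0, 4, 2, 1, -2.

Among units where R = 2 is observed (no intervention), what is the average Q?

1.75

Observing R=2 restricts to units where R's equation naturally yields 2: H ∈ {0, 4, 2, 1}. In that subpopulation Q = 0, 4, 2, 1, mean 1.75.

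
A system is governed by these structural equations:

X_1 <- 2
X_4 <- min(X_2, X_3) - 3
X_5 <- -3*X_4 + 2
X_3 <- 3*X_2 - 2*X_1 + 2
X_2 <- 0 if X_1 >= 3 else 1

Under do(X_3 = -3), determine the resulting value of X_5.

do(X_3=-3) replaces the equation X_3 <- 3*X_2 - 2*X_1 + 2 with the constant X_3 = -3.
X_2 = 0 if X_1 >= 3 else 1  [with X_1=2]  = 1
X_4 = min(X_2, X_3) - 3  [with X_2=1, X_3=-3]  = -6
X_5 = -3*X_4 + 2  [with X_4=-6]  = 20

20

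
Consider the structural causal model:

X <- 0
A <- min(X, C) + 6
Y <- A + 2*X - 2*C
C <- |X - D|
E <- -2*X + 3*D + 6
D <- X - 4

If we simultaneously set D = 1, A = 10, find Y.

Setting D = 1, A = 10 by intervention discards those variables' equations.
C = |X - D|  [with X=0, D=1]  = 1
Y = A + 2*X - 2*C  [with A=10, X=0, C=1]  = 8

8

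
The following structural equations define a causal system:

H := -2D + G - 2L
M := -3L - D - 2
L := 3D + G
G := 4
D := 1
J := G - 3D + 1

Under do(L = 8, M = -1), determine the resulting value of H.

Setting L = 8, M = -1 by intervention discards those variables' equations.
H = -2D + G - 2L  [with D=1, G=4, L=8]  = -14

-14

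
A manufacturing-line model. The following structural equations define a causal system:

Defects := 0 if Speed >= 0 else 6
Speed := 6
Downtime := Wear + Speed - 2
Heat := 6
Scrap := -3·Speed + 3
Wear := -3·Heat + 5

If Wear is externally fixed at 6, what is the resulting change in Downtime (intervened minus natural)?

19

The intervention breaks the incoming arrows to Wear: Wear := -3·Heat + 5 no longer applies, and Wear = 6.
Downtime = Wear + Speed - 2  [with Wear=6, Speed=6]  = 10
Without intervention: Wear = -3·Heat + 5  [with Heat=6]  = -13; Downtime = Wear + Speed - 2  [with Wear=-13, Speed=6]  = -9.
Change = 10 − (-9) = 19.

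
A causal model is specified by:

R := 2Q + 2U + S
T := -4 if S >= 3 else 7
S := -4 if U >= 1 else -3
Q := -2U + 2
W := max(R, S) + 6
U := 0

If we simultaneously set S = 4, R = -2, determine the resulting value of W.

Setting S = 4, R = -2 by intervention discards those variables' equations.
W = max(R, S) + 6  [with R=-2, S=4]  = 10

10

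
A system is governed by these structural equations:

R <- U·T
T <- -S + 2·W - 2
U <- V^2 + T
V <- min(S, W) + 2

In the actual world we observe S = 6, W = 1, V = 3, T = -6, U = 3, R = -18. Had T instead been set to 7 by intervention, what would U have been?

Intervening sets T = 7 and removes its equation (T <- -S + 2·W - 2).
V = min(S, W) + 2  [with S=6, W=1]  = 3
U = V^2 + T  [with V=3, T=7]  = 16

16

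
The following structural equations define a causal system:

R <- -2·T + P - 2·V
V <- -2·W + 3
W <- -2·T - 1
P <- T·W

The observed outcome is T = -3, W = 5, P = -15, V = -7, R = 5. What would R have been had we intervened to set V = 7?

-23

Intervening sets V = 7 and removes its equation (V <- -2·W + 3).
W = -2·T - 1  [with T=-3]  = 5
P = T·W  [with T=-3, W=5]  = -15
R = -2·T + P - 2·V  [with T=-3, P=-15, V=7]  = -23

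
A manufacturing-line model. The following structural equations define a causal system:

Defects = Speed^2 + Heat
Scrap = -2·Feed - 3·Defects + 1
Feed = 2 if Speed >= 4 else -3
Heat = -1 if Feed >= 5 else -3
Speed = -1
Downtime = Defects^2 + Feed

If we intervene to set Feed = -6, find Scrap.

19

do(Feed=-6) replaces the equation Feed = 2 if Speed >= 4 else -3 with the constant Feed = -6.
Heat = -1 if Feed >= 5 else -3  [with Feed=-6]  = -3
Defects = Speed^2 + Heat  [with Speed=-1, Heat=-3]  = -2
Scrap = -2·Feed - 3·Defects + 1  [with Feed=-6, Defects=-2]  = 19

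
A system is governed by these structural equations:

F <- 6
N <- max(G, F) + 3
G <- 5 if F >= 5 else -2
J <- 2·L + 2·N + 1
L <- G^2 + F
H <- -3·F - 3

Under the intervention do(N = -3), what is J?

57

do(N=-3) replaces the equation N <- max(G, F) + 3 with the constant N = -3.
G = 5 if F >= 5 else -2  [with F=6]  = 5
L = G^2 + F  [with G=5, F=6]  = 31
J = 2·L + 2·N + 1  [with L=31, N=-3]  = 57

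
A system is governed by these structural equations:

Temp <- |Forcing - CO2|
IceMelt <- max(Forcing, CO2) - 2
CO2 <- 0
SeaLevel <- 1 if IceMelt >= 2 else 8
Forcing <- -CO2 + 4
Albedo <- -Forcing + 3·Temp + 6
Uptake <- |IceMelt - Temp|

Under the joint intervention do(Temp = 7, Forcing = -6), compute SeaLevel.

8

Setting Temp = 7, Forcing = -6 by intervention discards those variables' equations.
IceMelt = max(Forcing, CO2) - 2  [with Forcing=-6, CO2=0]  = -2
SeaLevel = 1 if IceMelt >= 2 else 8  [with IceMelt=-2]  = 8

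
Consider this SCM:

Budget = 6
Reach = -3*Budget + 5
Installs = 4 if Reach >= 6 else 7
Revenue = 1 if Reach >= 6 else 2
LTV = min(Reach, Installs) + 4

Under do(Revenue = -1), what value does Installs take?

7

Under do(Revenue=-1), the mechanism Revenue = 1 if Reach >= 6 else 2 is discarded; Revenue is fixed at -1.
Since Installs is not a descendant of the intervened variable, it is unaffected.
Reach = -3*Budget + 5  [with Budget=6]  = -13
Installs = 4 if Reach >= 6 else 7  [with Reach=-13]  = 7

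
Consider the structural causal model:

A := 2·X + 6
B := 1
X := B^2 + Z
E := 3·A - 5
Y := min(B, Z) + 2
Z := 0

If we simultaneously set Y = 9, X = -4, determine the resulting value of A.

-2

Setting Y = 9, X = -4 by intervention discards those variables' equations.
A = 2·X + 6  [with X=-4]  = -2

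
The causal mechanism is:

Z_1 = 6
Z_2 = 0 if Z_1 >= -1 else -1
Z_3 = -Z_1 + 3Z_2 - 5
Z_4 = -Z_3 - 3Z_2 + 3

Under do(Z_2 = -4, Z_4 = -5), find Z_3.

The joint intervention fixes Z_2 = -4, Z_4 = -5, removing each variable's own equation.
Z_3 = -Z_1 + 3Z_2 - 5  [with Z_1=6, Z_2=-4]  = -23

-23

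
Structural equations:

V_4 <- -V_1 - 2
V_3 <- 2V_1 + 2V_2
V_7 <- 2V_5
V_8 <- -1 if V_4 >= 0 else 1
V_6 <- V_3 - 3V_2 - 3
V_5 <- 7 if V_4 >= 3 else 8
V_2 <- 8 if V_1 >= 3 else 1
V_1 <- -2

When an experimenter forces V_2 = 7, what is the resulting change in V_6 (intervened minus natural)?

Under do(V_2=7), the mechanism V_2 <- 8 if V_1 >= 3 else 1 is discarded; V_2 is fixed at 7.
V_3 = 2V_1 + 2V_2  [with V_1=-2, V_2=7]  = 10
V_6 = V_3 - 3V_2 - 3  [with V_3=10, V_2=7]  = -14
Without intervention: V_2 = 8 if V_1 >= 3 else 1  [with V_1=-2]  = 1; V_3 = 2V_1 + 2V_2  [with V_1=-2, V_2=1]  = -2; V_6 = V_3 - 3V_2 - 3  [with V_3=-2, V_2=1]  = -8.
Change = -14 − (-8) = -6.

-6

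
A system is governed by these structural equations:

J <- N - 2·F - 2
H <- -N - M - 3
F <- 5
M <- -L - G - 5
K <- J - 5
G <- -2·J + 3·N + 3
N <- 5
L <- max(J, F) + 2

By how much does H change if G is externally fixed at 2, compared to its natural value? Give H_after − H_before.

Under do(G=2), the mechanism G <- -2·J + 3·N + 3 is discarded; G is fixed at 2.
J = N - 2·F - 2  [with N=5, F=5]  = -7
L = max(J, F) + 2  [with J=-7, F=5]  = 7
M = -L - G - 5  [with L=7, G=2]  = -14
H = -N - M - 3  [with N=5, M=-14]  = 6
Without intervention: J = N - 2·F - 2  [with N=5, F=5]  = -7; L = max(J, F) + 2  [with J=-7, F=5]  = 7; G = -2·J + 3·N + 3  [with J=-7, N=5]  = 32; M = -L - G - 5  [with L=7, G=32]  = -44; H = -N - M - 3  [with N=5, M=-44]  = 36.
Change = 6 − 36 = -30.

-30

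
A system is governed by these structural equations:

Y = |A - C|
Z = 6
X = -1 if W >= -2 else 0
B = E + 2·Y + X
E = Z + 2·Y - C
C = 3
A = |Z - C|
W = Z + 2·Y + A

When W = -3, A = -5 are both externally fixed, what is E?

19

Under do(W = -3, A = -5), each intervened variable's structural equation is replaced by its fixed value.
Y = |A - C|  [with A=-5, C=3]  = 8
E = Z + 2·Y - C  [with Z=6, Y=8, C=3]  = 19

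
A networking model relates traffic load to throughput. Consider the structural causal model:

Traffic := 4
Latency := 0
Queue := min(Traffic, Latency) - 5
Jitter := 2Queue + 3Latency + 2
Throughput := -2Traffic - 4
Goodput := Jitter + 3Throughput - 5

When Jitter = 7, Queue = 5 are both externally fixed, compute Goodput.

The joint intervention fixes Jitter = 7, Queue = 5, removing each variable's own equation.
Throughput = -2Traffic - 4  [with Traffic=4]  = -12
Goodput = Jitter + 3Throughput - 5  [with Jitter=7, Throughput=-12]  = -34

-34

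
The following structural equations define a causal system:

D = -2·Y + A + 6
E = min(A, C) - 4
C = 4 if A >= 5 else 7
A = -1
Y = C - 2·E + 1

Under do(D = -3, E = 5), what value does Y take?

Under do(D = -3, E = 5), each intervened variable's structural equation is replaced by its fixed value.
C = 4 if A >= 5 else 7  [with A=-1]  = 7
Y = C - 2·E + 1  [with C=7, E=5]  = -2

-2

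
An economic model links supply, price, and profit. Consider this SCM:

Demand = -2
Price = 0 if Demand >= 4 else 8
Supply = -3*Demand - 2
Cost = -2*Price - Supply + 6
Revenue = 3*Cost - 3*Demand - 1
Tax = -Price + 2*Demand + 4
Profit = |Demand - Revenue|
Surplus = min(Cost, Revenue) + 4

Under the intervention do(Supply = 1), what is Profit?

The intervention breaks the incoming arrows to Supply: Supply = -3*Demand - 2 no longer applies, and Supply = 1.
Price = 0 if Demand >= 4 else 8  [with Demand=-2]  = 8
Cost = -2*Price - Supply + 6  [with Price=8, Supply=1]  = -11
Revenue = 3*Cost - 3*Demand - 1  [with Cost=-11, Demand=-2]  = -28
Profit = |Demand - Revenue|  [with Demand=-2, Revenue=-28]  = 26

26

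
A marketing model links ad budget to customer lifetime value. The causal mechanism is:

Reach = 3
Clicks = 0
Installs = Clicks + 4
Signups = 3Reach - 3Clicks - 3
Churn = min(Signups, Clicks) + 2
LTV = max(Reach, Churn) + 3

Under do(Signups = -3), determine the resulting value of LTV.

Under do(Signups=-3), the mechanism Signups = 3Reach - 3Clicks - 3 is discarded; Signups is fixed at -3.
Churn = min(Signups, Clicks) + 2  [with Signups=-3, Clicks=0]  = -1
LTV = max(Reach, Churn) + 3  [with Reach=3, Churn=-1]  = 6

6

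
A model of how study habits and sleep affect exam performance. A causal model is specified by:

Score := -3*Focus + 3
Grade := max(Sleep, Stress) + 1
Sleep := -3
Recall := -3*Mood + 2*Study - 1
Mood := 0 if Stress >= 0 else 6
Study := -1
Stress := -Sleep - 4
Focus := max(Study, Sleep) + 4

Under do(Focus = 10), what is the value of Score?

-27

Intervening sets Focus = 10 and removes its equation (Focus := max(Study, Sleep) + 4).
Score = -3*Focus + 3  [with Focus=10]  = -27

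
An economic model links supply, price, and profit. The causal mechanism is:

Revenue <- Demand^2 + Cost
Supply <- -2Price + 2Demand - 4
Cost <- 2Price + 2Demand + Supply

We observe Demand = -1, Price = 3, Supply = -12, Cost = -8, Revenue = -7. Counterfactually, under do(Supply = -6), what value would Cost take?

-2

The intervention breaks the incoming arrows to Supply: Supply <- -2Price + 2Demand - 4 no longer applies, and Supply = -6.
Cost = 2Price + 2Demand + Supply  [with Price=3, Demand=-1, Supply=-6]  = -2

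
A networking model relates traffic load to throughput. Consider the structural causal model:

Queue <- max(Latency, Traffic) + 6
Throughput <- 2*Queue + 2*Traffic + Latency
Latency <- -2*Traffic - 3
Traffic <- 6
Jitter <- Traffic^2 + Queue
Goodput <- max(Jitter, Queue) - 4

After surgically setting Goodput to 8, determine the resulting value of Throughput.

do(Goodput=8) replaces the equation Goodput <- max(Jitter, Queue) - 4 with the constant Goodput = 8.
Since Throughput is not a descendant of the intervened variable, it is unaffected.
Latency = -2*Traffic - 3  [with Traffic=6]  = -15
Queue = max(Latency, Traffic) + 6  [with Latency=-15, Traffic=6]  = 12
Throughput = 2*Queue + 2*Traffic + Latency  [with Queue=12, Traffic=6, Latency=-15]  = 21

21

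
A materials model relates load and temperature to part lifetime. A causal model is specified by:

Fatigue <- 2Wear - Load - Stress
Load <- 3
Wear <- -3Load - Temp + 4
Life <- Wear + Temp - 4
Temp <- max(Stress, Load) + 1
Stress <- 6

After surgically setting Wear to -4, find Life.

Under do(Wear=-4), the mechanism Wear <- -3Load - Temp + 4 is discarded; Wear is fixed at -4.
Temp = max(Stress, Load) + 1  [with Stress=6, Load=3]  = 7
Life = Wear + Temp - 4  [with Wear=-4, Temp=7]  = -1

-1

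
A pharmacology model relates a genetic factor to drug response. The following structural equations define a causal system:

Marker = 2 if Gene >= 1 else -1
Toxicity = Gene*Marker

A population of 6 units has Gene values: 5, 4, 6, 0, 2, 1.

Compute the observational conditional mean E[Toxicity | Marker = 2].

7.2

E[Toxicity|Marker=2] averages over only the 5 units with Marker=2 (Gene = 5, 4, 6, 2, 1): Toxicity = 10, 8, 12, 4, 2, mean 7.2.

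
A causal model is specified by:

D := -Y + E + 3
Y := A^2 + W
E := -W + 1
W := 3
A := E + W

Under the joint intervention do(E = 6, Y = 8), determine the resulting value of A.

9

The joint intervention fixes E = 6, Y = 8, removing each variable's own equation.
A = E + W  [with E=6, W=3]  = 9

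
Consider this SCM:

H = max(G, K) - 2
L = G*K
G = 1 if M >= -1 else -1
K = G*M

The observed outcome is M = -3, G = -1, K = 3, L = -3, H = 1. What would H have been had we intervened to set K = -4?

do(K=-4) replaces the equation K = G*M with the constant K = -4.
G = 1 if M >= -1 else -1  [with M=-3]  = -1
H = max(G, K) - 2  [with G=-1, K=-4]  = -3

-3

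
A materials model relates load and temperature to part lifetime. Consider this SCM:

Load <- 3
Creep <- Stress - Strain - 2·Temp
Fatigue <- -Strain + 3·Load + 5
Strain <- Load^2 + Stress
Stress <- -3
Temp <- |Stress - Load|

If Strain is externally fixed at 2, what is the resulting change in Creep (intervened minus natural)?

do(Strain=2) replaces the equation Strain <- Load^2 + Stress with the constant Strain = 2.
Temp = |Stress - Load|  [with Stress=-3, Load=3]  = 6
Creep = Stress - Strain - 2·Temp  [with Stress=-3, Strain=2, Temp=6]  = -17
Without intervention: Strain = Load^2 + Stress  [with Load=3, Stress=-3]  = 6; Temp = |Stress - Load|  [with Stress=-3, Load=3]  = 6; Creep = Stress - Strain - 2·Temp  [with Stress=-3, Strain=6, Temp=6]  = -21.
Change = -17 − (-21) = 4.

4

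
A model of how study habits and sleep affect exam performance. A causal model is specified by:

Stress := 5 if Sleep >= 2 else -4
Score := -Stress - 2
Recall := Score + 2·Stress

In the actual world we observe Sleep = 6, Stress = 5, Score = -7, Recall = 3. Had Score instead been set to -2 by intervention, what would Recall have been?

The intervention breaks the incoming arrows to Score: Score := -Stress - 2 no longer applies, and Score = -2.
Stress = 5 if Sleep >= 2 else -4  [with Sleep=6]  = 5
Recall = Score + 2·Stress  [with Score=-2, Stress=5]  = 8

8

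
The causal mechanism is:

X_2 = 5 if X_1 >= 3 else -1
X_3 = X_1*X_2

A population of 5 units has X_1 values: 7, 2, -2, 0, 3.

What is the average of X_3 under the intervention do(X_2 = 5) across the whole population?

The intervention sets X_2=5 in all 5 units regardless of X_1. Recomputing X_3 per unit gives 35, 10, -10, 0, 15; average 10.

10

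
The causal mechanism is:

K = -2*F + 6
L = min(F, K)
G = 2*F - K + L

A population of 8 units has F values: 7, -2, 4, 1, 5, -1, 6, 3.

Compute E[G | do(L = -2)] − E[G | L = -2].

7.5

Every unit gets L=-2 under the intervention. G values become 20, -16, 8, -4, 12, -12, 16, 4; E[G|do(L=-2)] = 3.5.
Observing L=-2 restricts to units where L's equation naturally yields -2: F ∈ {-2, 4}. In that subpopulation G = -16, 8, mean -4.
Difference = 3.5 − (-4) = 7.5.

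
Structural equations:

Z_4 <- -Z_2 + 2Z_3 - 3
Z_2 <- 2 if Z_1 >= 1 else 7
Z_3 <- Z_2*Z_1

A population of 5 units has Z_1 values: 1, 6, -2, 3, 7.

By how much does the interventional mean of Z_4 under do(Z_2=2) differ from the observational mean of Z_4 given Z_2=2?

Under do(Z_2=2), Z_2's equation is replaced by Z_2=2 for every unit. Per-unit Z_4: -1, 19, -13, 7, 23. Mean = 7.
E[Z_4|Z_2=2] averages over only the 4 units with Z_2=2 (Z_1 = 1, 6, 3, 7): Z_4 = -1, 19, 7, 23, mean 12.
Difference = 7 − 12 = -5.

-5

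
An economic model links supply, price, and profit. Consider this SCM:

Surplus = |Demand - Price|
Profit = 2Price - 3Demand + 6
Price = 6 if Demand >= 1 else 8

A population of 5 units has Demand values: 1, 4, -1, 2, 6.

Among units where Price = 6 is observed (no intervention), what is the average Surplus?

Observing Price=6 restricts to units where Price's equation naturally yields 6: Demand ∈ {1, 4, 2, 6}. In that subpopulation Surplus = 5, 2, 4, 0, mean 2.75.

2.75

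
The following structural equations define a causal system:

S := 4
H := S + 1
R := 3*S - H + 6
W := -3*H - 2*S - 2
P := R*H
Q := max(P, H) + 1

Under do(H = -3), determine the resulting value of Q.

Under do(H=-3), the mechanism H := S + 1 is discarded; H is fixed at -3.
R = 3*S - H + 6  [with S=4, H=-3]  = 21
P = R*H  [with R=21, H=-3]  = -63
Q = max(P, H) + 1  [with P=-63, H=-3]  = -2

-2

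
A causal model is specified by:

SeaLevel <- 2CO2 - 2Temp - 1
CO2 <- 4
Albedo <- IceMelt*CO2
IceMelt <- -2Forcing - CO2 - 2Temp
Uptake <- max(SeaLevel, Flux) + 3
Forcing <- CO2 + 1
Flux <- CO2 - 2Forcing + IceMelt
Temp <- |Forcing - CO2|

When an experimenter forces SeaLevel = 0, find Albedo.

-64

do(SeaLevel=0) replaces the equation SeaLevel <- 2CO2 - 2Temp - 1 with the constant SeaLevel = 0.
Since Albedo is not a descendant of the intervened variable, it is unaffected.
Forcing = CO2 + 1  [with CO2=4]  = 5
Temp = |Forcing - CO2|  [with Forcing=5, CO2=4]  = 1
IceMelt = -2Forcing - CO2 - 2Temp  [with Forcing=5, CO2=4, Temp=1]  = -16
Albedo = IceMelt*CO2  [with IceMelt=-16, CO2=4]  = -64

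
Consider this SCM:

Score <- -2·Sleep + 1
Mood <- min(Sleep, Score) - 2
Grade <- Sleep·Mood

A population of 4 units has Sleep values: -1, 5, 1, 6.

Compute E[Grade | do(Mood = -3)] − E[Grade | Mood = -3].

-8.25

Under do(Mood=-3), Mood's equation is replaced by Mood=-3 for every unit. Per-unit Grade: 3, -15, -3, -18. Mean = -8.25.
Observing Mood=-3 restricts to units where Mood's equation naturally yields -3: Sleep ∈ {-1, 1}. In that subpopulation Grade = 3, -3, mean 0.
Difference = -8.25 − 0 = -8.25.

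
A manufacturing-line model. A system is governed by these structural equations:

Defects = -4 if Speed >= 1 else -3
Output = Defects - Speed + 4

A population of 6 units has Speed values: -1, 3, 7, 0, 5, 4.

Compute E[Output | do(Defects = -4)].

-3

The intervention sets Defects=-4 in all 6 units regardless of Speed. Recomputing Output per unit gives 1, -3, -7, 0, -5, -4; average -3.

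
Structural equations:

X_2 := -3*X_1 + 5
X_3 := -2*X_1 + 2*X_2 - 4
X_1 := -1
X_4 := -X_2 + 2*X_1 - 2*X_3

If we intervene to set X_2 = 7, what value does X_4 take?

-33

Under do(X_2=7), the mechanism X_2 := -3*X_1 + 5 is discarded; X_2 is fixed at 7.
X_3 = -2*X_1 + 2*X_2 - 4  [with X_1=-1, X_2=7]  = 12
X_4 = -X_2 + 2*X_1 - 2*X_3  [with X_2=7, X_1=-1, X_3=12]  = -33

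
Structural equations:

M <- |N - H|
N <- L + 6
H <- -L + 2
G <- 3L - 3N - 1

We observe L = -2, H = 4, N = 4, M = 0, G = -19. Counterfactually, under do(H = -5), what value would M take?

9

Under do(H=-5), the mechanism H <- -L + 2 is discarded; H is fixed at -5.
N = L + 6  [with L=-2]  = 4
M = |N - H|  [with N=4, H=-5]  = 9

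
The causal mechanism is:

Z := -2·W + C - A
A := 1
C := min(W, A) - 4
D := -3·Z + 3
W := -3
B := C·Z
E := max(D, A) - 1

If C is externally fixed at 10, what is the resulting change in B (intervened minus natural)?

136

The intervention breaks the incoming arrows to C: C := min(W, A) - 4 no longer applies, and C = 10.
Z = -2·W + C - A  [with W=-3, C=10, A=1]  = 15
B = C·Z  [with C=10, Z=15]  = 150
Without intervention: C = min(W, A) - 4  [with W=-3, A=1]  = -7; Z = -2·W + C - A  [with W=-3, C=-7, A=1]  = -2; B = C·Z  [with C=-7, Z=-2]  = 14.
Change = 150 − 14 = 136.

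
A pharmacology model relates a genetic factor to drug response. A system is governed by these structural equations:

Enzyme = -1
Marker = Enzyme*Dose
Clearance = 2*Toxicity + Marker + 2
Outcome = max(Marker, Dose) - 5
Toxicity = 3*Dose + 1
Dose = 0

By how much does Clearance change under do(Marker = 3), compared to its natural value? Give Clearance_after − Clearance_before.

3

do(Marker=3) replaces the equation Marker = Enzyme*Dose with the constant Marker = 3.
Toxicity = 3*Dose + 1  [with Dose=0]  = 1
Clearance = 2*Toxicity + Marker + 2  [with Toxicity=1, Marker=3]  = 7
Without intervention: Marker = Enzyme*Dose  [with Enzyme=-1, Dose=0]  = 0; Toxicity = 3*Dose + 1  [with Dose=0]  = 1; Clearance = 2*Toxicity + Marker + 2  [with Toxicity=1, Marker=0]  = 4.
Change = 7 − 4 = 3.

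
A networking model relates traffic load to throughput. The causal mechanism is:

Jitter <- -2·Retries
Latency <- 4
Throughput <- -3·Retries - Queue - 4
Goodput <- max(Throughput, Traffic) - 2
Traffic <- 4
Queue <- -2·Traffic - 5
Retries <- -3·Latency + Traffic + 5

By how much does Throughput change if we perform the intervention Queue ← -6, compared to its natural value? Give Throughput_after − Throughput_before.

-7

The intervention breaks the incoming arrows to Queue: Queue <- -2·Traffic - 5 no longer applies, and Queue = -6.
Retries = -3·Latency + Traffic + 5  [with Latency=4, Traffic=4]  = -3
Throughput = -3·Retries - Queue - 4  [with Retries=-3, Queue=-6]  = 11
Without intervention: Queue = -2·Traffic - 5  [with Traffic=4]  = -13; Retries = -3·Latency + Traffic + 5  [with Latency=4, Traffic=4]  = -3; Throughput = -3·Retries - Queue - 4  [with Retries=-3, Queue=-13]  = 18.
Change = 11 − 18 = -7.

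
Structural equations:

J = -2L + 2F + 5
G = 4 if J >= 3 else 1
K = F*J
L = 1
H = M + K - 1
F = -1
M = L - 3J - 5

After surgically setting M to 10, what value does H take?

Intervening sets M = 10 and removes its equation (M = L - 3J - 5).
J = -2L + 2F + 5  [with L=1, F=-1]  = 1
K = F*J  [with F=-1, J=1]  = -1
H = M + K - 1  [with M=10, K=-1]  = 8

8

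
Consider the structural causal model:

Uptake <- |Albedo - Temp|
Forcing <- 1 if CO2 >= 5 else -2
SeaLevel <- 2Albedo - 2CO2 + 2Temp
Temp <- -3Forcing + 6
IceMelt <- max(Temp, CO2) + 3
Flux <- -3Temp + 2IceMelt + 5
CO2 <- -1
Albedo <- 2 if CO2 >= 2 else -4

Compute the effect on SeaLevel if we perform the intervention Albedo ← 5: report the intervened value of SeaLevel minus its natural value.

18

The intervention breaks the incoming arrows to Albedo: Albedo <- 2 if CO2 >= 2 else -4 no longer applies, and Albedo = 5.
Forcing = 1 if CO2 >= 5 else -2  [with CO2=-1]  = -2
Temp = -3Forcing + 6  [with Forcing=-2]  = 12
SeaLevel = 2Albedo - 2CO2 + 2Temp  [with Albedo=5, CO2=-1, Temp=12]  = 36
Without intervention: Forcing = 1 if CO2 >= 5 else -2  [with CO2=-1]  = -2; Temp = -3Forcing + 6  [with Forcing=-2]  = 12; Albedo = 2 if CO2 >= 2 else -4  [with CO2=-1]  = -4; SeaLevel = 2Albedo - 2CO2 + 2Temp  [with Albedo=-4, CO2=-1, Temp=12]  = 18.
Change = 36 − 18 = 18.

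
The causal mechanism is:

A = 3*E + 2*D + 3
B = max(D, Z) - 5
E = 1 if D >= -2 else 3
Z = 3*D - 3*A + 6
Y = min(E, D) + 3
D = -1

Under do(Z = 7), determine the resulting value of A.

4

The intervention breaks the incoming arrows to Z: Z = 3*D - 3*A + 6 no longer applies, and Z = 7.
Since A is not a descendant of the intervened variable, it is unaffected.
E = 1 if D >= -2 else 3  [with D=-1]  = 1
A = 3*E + 2*D + 3  [with E=1, D=-1]  = 4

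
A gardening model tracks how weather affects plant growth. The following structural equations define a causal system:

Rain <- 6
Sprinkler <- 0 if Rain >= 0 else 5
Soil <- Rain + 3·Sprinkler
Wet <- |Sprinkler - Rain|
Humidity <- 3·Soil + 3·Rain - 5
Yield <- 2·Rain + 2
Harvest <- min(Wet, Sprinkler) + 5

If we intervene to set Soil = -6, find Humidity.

-5

do(Soil=-6) replaces the equation Soil <- Rain + 3·Sprinkler with the constant Soil = -6.
Humidity = 3·Soil + 3·Rain - 5  [with Soil=-6, Rain=6]  = -5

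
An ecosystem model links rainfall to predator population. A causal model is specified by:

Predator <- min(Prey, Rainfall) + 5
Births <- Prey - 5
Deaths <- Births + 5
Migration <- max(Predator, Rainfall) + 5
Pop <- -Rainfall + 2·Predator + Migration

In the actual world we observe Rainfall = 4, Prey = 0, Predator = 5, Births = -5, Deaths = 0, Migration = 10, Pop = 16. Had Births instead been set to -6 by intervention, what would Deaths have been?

Intervening sets Births = -6 and removes its equation (Births <- Prey - 5).
Deaths = Births + 5  [with Births=-6]  = -1

-1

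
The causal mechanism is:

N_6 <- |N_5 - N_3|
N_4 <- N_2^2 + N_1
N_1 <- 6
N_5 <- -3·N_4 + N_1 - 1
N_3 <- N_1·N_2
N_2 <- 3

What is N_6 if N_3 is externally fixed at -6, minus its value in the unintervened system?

The intervention breaks the incoming arrows to N_3: N_3 <- N_1·N_2 no longer applies, and N_3 = -6.
N_4 = N_2^2 + N_1  [with N_2=3, N_1=6]  = 15
N_5 = -3·N_4 + N_1 - 1  [with N_4=15, N_1=6]  = -40
N_6 = |N_5 - N_3|  [with N_5=-40, N_3=-6]  = 34
Without intervention: N_3 = N_1·N_2  [with N_1=6, N_2=3]  = 18; N_4 = N_2^2 + N_1  [with N_2=3, N_1=6]  = 15; N_5 = -3·N_4 + N_1 - 1  [with N_4=15, N_1=6]  = -40; N_6 = |N_5 - N_3|  [with N_5=-40, N_3=18]  = 58.
Change = 34 − 58 = -24.

-24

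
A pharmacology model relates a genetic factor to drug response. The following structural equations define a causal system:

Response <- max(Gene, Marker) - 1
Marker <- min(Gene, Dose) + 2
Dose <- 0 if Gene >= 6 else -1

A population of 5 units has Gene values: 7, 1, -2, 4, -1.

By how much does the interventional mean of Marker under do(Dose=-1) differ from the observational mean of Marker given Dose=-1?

0.05

Every unit gets Dose=-1 under the intervention. Marker values become 1, 1, 0, 1, 1; E[Marker|do(Dose=-1)] = 0.8.
E[Marker|Dose=-1] averages over only the 4 units with Dose=-1 (Gene = 1, -2, 4, -1): Marker = 1, 0, 1, 1, mean 0.75.
Difference = 0.8 − 0.75 = 0.05.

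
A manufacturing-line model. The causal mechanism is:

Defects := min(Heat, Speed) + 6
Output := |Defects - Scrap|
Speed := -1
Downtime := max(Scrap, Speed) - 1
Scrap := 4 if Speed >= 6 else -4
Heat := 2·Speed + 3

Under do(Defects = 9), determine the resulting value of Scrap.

-4

The intervention breaks the incoming arrows to Defects: Defects := min(Heat, Speed) + 6 no longer applies, and Defects = 9.
Scrap is not downstream of the intervention, so its value is determined by the original equations.
Scrap = 4 if Speed >= 6 else -4  [with Speed=-1]  = -4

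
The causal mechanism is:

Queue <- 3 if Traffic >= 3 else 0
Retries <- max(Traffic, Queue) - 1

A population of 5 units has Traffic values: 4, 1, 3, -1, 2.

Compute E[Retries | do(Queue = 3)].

do(Queue=3) breaks Queue's dependence on Traffic. With Queue=3 fixed, Retries across the units is 3, 2, 2, 2, 2, mean 2.2.

2.2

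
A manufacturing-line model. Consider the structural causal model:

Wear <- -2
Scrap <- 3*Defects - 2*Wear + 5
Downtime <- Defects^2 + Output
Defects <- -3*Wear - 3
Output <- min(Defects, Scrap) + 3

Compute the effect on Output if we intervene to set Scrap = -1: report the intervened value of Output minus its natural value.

The intervention breaks the incoming arrows to Scrap: Scrap <- 3*Defects - 2*Wear + 5 no longer applies, and Scrap = -1.
Defects = -3*Wear - 3  [with Wear=-2]  = 3
Output = min(Defects, Scrap) + 3  [with Defects=3, Scrap=-1]  = 2
Without intervention: Defects = -3*Wear - 3  [with Wear=-2]  = 3; Scrap = 3*Defects - 2*Wear + 5  [with Defects=3, Wear=-2]  = 18; Output = min(Defects, Scrap) + 3  [with Defects=3, Scrap=18]  = 6.
Change = 2 − 6 = -4.

-4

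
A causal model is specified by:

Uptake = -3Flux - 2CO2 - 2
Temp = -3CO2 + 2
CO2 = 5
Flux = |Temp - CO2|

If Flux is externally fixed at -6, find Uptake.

The intervention breaks the incoming arrows to Flux: Flux = |Temp - CO2| no longer applies, and Flux = -6.
Uptake = -3Flux - 2CO2 - 2  [with Flux=-6, CO2=5]  = 6

6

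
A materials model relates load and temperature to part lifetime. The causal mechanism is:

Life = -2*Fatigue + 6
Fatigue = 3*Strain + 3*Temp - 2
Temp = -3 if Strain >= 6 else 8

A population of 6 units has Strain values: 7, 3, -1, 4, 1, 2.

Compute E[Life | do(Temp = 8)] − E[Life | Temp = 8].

-5.2

do(Temp=8) breaks Temp's dependence on Strain. With Temp=8 fixed, Life across the units is -80, -56, -32, -62, -44, -50, mean -54.
E[Life|Temp=8] averages over only the 5 units with Temp=8 (Strain = 3, -1, 4, 1, 2): Life = -56, -32, -62, -44, -50, mean -48.8.
Difference = -54 − (-48.8) = -5.2.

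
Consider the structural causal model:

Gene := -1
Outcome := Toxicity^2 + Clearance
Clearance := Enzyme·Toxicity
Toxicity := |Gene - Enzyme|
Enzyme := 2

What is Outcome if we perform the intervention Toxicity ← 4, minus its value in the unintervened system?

9

do(Toxicity=4) replaces the equation Toxicity := |Gene - Enzyme| with the constant Toxicity = 4.
Clearance = Enzyme·Toxicity  [with Enzyme=2, Toxicity=4]  = 8
Outcome = Toxicity^2 + Clearance  [with Toxicity=4, Clearance=8]  = 24
Without intervention: Toxicity = |Gene - Enzyme|  [with Gene=-1, Enzyme=2]  = 3; Clearance = Enzyme·Toxicity  [with Enzyme=2, Toxicity=3]  = 6; Outcome = Toxicity^2 + Clearance  [with Toxicity=3, Clearance=6]  = 15.
Change = 24 − 15 = 9.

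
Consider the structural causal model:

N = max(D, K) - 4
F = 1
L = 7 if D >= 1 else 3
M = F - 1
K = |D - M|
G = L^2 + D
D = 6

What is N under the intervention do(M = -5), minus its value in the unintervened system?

5

do(M=-5) replaces the equation M = F - 1 with the constant M = -5.
K = |D - M|  [with D=6, M=-5]  = 11
N = max(D, K) - 4  [with D=6, K=11]  = 7
Without intervention: M = F - 1  [with F=1]  = 0; K = |D - M|  [with D=6, M=0]  = 6; N = max(D, K) - 4  [with D=6, K=6]  = 2.
Change = 7 − 2 = 5.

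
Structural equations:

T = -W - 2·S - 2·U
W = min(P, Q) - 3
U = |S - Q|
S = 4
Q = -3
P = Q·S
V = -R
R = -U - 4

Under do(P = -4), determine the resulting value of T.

do(P=-4) replaces the equation P = Q·S with the constant P = -4.
U = |S - Q|  [with S=4, Q=-3]  = 7
W = min(P, Q) - 3  [with P=-4, Q=-3]  = -7
T = -W - 2·S - 2·U  [with W=-7, S=4, U=7]  = -15

-15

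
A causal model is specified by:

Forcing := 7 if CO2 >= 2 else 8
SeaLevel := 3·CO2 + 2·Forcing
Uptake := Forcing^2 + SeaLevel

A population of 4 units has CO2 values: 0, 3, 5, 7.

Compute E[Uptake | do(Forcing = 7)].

74.25

Under do(Forcing=7), Forcing's equation is replaced by Forcing=7 for every unit. Per-unit Uptake: 63, 72, 78, 84. Mean = 74.25.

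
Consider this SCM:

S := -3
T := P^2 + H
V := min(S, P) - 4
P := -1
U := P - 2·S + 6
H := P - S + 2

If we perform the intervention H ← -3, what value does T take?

-2

Under do(H=-3), the mechanism H := P - S + 2 is discarded; H is fixed at -3.
T = P^2 + H  [with P=-1, H=-3]  = -2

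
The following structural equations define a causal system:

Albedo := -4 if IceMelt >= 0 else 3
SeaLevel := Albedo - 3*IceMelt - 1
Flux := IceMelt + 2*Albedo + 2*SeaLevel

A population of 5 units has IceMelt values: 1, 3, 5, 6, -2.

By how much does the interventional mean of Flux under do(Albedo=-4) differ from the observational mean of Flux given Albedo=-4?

Under do(Albedo=-4), Albedo's equation is replaced by Albedo=-4 for every unit. Per-unit Flux: -23, -33, -43, -48, -8. Mean = -31.
E[Flux|Albedo=-4] averages over only the 4 units with Albedo=-4 (IceMelt = 1, 3, 5, 6): Flux = -23, -33, -43, -48, mean -36.75.
Difference = -31 − (-36.75) = 5.75.

5.75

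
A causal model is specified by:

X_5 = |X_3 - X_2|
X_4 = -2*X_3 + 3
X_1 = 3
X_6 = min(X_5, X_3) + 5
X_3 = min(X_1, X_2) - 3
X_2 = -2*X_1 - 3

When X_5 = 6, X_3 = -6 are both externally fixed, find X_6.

The joint intervention fixes X_5 = 6, X_3 = -6, removing each variable's own equation.
X_6 = min(X_5, X_3) + 5  [with X_5=6, X_3=-6]  = -1

-1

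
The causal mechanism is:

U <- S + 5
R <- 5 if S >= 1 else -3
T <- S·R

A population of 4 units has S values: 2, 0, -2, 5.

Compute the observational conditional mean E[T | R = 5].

Conditioning on R=5 selects the 2 unit(s) with S ∈ {2, 5}. Their T values: 10, 25. Mean = 17.5.

17.5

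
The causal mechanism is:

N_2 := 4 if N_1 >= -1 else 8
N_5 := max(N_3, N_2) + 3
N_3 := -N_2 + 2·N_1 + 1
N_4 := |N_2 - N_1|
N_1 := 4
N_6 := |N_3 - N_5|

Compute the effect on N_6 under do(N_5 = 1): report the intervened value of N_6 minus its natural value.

1

The intervention breaks the incoming arrows to N_5: N_5 := max(N_3, N_2) + 3 no longer applies, and N_5 = 1.
N_2 = 4 if N_1 >= -1 else 8  [with N_1=4]  = 4
N_3 = -N_2 + 2·N_1 + 1  [with N_2=4, N_1=4]  = 5
N_6 = |N_3 - N_5|  [with N_3=5, N_5=1]  = 4
Without intervention: N_2 = 4 if N_1 >= -1 else 8  [with N_1=4]  = 4; N_3 = -N_2 + 2·N_1 + 1  [with N_2=4, N_1=4]  = 5; N_5 = max(N_3, N_2) + 3  [with N_3=5, N_2=4]  = 8; N_6 = |N_3 - N_5|  [with N_3=5, N_5=8]  = 3.
Change = 4 − 3 = 1.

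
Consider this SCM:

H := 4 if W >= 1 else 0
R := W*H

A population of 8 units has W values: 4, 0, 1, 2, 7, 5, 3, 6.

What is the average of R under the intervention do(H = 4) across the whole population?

14

do(H=4) breaks H's dependence on W. With H=4 fixed, R across the units is 16, 0, 4, 8, 28, 20, 12, 24, mean 14.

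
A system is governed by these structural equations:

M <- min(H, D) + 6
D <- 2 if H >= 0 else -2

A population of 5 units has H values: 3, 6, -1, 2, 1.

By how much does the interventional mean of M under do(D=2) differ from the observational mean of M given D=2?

The intervention sets D=2 in all 5 units regardless of H. Recomputing M per unit gives 8, 8, 5, 8, 7; average 7.2.
Observing D=2 restricts to units where D's equation naturally yields 2: H ∈ {3, 6, 2, 1}. In that subpopulation M = 8, 8, 8, 7, mean 7.75.
Difference = 7.2 − 7.75 = -0.55.

-0.55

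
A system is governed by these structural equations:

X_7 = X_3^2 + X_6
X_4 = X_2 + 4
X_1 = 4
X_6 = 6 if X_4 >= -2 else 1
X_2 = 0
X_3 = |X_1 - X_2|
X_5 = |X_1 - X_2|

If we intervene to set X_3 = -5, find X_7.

The intervention breaks the incoming arrows to X_3: X_3 = |X_1 - X_2| no longer applies, and X_3 = -5.
X_4 = X_2 + 4  [with X_2=0]  = 4
X_6 = 6 if X_4 >= -2 else 1  [with X_4=4]  = 6
X_7 = X_3^2 + X_6  [with X_3=-5, X_6=6]  = 31

31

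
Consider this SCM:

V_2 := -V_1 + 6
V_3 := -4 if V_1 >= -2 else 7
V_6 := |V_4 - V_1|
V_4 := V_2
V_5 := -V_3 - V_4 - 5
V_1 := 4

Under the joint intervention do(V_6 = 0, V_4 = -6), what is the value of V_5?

5

Setting V_6 = 0, V_4 = -6 by intervention discards those variables' equations.
V_3 = -4 if V_1 >= -2 else 7  [with V_1=4]  = -4
V_5 = -V_3 - V_4 - 5  [with V_3=-4, V_4=-6]  = 5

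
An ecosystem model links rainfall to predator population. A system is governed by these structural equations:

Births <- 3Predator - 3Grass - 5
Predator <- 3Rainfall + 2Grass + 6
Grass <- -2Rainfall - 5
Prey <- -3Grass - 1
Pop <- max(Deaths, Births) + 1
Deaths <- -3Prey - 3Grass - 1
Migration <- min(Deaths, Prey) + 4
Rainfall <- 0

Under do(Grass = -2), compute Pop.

8

do(Grass=-2) replaces the equation Grass <- -2Rainfall - 5 with the constant Grass = -2.
Prey = -3Grass - 1  [with Grass=-2]  = 5
Predator = 3Rainfall + 2Grass + 6  [with Rainfall=0, Grass=-2]  = 2
Births = 3Predator - 3Grass - 5  [with Predator=2, Grass=-2]  = 7
Deaths = -3Prey - 3Grass - 1  [with Prey=5, Grass=-2]  = -10
Pop = max(Deaths, Births) + 1  [with Deaths=-10, Births=7]  = 8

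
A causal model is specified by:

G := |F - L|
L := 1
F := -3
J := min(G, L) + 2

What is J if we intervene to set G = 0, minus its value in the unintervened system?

-1

The intervention breaks the incoming arrows to G: G := |F - L| no longer applies, and G = 0.
J = min(G, L) + 2  [with G=0, L=1]  = 2
Without intervention: G = |F - L|  [with F=-3, L=1]  = 4; J = min(G, L) + 2  [with G=4, L=1]  = 3.
Change = 2 − 3 = -1.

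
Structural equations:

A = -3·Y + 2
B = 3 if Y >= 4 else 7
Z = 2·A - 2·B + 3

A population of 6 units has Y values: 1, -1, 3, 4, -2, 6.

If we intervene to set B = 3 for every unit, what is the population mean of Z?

Every unit gets B=3 under the intervention. Z values become -5, 7, -17, -23, 13, -35; E[Z|do(B=3)] = -10.

-10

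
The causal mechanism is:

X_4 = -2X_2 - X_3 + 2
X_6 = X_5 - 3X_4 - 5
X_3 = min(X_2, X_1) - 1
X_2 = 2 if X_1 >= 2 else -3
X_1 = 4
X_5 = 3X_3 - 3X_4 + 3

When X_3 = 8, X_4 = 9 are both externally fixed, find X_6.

-32

Setting X_3 = 8, X_4 = 9 by intervention discards those variables' equations.
X_5 = 3X_3 - 3X_4 + 3  [with X_3=8, X_4=9]  = 0
X_6 = X_5 - 3X_4 - 5  [with X_5=0, X_4=9]  = -32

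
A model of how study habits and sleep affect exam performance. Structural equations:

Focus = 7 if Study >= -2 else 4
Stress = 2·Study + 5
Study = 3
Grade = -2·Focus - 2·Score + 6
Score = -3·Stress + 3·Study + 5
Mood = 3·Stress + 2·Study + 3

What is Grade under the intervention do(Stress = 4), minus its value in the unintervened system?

-42

Under do(Stress=4), the mechanism Stress = 2·Study + 5 is discarded; Stress is fixed at 4.
Focus = 7 if Study >= -2 else 4  [with Study=3]  = 7
Score = -3·Stress + 3·Study + 5  [with Stress=4, Study=3]  = 2
Grade = -2·Focus - 2·Score + 6  [with Focus=7, Score=2]  = -12
Without intervention: Stress = 2·Study + 5  [with Study=3]  = 11; Focus = 7 if Study >= -2 else 4  [with Study=3]  = 7; Score = -3·Stress + 3·Study + 5  [with Stress=11, Study=3]  = -19; Grade = -2·Focus - 2·Score + 6  [with Focus=7, Score=-19]  = 30.
Change = -12 − 30 = -42.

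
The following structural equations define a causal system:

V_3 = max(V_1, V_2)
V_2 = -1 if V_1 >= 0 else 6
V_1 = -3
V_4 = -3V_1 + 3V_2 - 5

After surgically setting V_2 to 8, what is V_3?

8

The intervention breaks the incoming arrows to V_2: V_2 = -1 if V_1 >= 0 else 6 no longer applies, and V_2 = 8.
V_3 = max(V_1, V_2)  [with V_1=-3, V_2=8]  = 8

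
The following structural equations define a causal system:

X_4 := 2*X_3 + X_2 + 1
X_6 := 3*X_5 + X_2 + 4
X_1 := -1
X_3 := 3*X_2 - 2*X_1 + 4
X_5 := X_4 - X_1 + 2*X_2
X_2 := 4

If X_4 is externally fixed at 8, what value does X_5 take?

17

Intervening sets X_4 = 8 and removes its equation (X_4 := 2*X_3 + X_2 + 1).
X_5 = X_4 - X_1 + 2*X_2  [with X_4=8, X_1=-1, X_2=4]  = 17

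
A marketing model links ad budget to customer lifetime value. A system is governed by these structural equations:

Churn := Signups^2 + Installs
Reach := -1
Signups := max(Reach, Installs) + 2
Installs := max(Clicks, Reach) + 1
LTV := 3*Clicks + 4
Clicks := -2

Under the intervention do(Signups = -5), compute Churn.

Intervening sets Signups = -5 and removes its equation (Signups := max(Reach, Installs) + 2).
Installs = max(Clicks, Reach) + 1  [with Clicks=-2, Reach=-1]  = 0
Churn = Signups^2 + Installs  [with Signups=-5, Installs=0]  = 25

25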